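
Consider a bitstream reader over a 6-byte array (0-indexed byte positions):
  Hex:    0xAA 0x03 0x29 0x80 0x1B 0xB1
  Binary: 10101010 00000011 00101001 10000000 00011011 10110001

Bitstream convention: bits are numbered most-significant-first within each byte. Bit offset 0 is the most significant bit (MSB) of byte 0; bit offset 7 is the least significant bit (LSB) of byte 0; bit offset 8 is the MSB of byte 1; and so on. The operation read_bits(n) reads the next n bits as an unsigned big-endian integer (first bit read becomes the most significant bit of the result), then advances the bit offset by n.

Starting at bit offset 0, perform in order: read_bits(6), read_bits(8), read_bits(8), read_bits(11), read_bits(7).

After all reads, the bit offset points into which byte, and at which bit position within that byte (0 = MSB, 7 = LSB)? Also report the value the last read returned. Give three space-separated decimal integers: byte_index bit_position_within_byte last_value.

Answer: 5 0 27

Derivation:
Read 1: bits[0:6] width=6 -> value=42 (bin 101010); offset now 6 = byte 0 bit 6; 42 bits remain
Read 2: bits[6:14] width=8 -> value=128 (bin 10000000); offset now 14 = byte 1 bit 6; 34 bits remain
Read 3: bits[14:22] width=8 -> value=202 (bin 11001010); offset now 22 = byte 2 bit 6; 26 bits remain
Read 4: bits[22:33] width=11 -> value=768 (bin 01100000000); offset now 33 = byte 4 bit 1; 15 bits remain
Read 5: bits[33:40] width=7 -> value=27 (bin 0011011); offset now 40 = byte 5 bit 0; 8 bits remain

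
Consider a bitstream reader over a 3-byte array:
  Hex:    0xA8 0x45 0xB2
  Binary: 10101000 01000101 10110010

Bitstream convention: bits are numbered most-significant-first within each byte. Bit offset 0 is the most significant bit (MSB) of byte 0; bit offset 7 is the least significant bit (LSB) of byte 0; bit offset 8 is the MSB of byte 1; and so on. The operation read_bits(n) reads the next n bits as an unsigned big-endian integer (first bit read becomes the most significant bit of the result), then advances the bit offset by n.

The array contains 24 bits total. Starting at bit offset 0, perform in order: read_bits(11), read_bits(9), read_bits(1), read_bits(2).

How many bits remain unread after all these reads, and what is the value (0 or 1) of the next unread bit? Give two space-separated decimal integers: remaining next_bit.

Read 1: bits[0:11] width=11 -> value=1346 (bin 10101000010); offset now 11 = byte 1 bit 3; 13 bits remain
Read 2: bits[11:20] width=9 -> value=91 (bin 001011011); offset now 20 = byte 2 bit 4; 4 bits remain
Read 3: bits[20:21] width=1 -> value=0 (bin 0); offset now 21 = byte 2 bit 5; 3 bits remain
Read 4: bits[21:23] width=2 -> value=1 (bin 01); offset now 23 = byte 2 bit 7; 1 bits remain

Answer: 1 0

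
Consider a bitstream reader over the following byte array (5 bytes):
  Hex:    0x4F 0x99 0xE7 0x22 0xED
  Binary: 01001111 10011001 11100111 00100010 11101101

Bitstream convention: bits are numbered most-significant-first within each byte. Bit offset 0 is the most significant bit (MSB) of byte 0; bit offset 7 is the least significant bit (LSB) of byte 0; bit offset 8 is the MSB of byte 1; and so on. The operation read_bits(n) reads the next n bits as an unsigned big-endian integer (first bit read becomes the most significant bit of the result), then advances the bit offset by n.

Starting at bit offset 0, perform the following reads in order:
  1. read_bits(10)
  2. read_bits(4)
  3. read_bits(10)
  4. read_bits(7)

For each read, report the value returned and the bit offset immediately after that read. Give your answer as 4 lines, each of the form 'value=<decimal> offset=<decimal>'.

Read 1: bits[0:10] width=10 -> value=318 (bin 0100111110); offset now 10 = byte 1 bit 2; 30 bits remain
Read 2: bits[10:14] width=4 -> value=6 (bin 0110); offset now 14 = byte 1 bit 6; 26 bits remain
Read 3: bits[14:24] width=10 -> value=487 (bin 0111100111); offset now 24 = byte 3 bit 0; 16 bits remain
Read 4: bits[24:31] width=7 -> value=17 (bin 0010001); offset now 31 = byte 3 bit 7; 9 bits remain

Answer: value=318 offset=10
value=6 offset=14
value=487 offset=24
value=17 offset=31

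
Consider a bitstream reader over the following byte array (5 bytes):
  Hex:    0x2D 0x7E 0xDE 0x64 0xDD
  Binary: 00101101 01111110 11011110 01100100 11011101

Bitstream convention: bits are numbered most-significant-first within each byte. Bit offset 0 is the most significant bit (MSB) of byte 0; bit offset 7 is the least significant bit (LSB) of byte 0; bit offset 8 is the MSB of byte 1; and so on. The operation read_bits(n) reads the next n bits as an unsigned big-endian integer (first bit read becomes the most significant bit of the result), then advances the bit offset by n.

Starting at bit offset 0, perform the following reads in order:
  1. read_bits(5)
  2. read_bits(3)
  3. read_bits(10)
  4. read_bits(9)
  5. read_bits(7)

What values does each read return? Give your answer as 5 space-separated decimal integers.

Answer: 5 5 507 243 19

Derivation:
Read 1: bits[0:5] width=5 -> value=5 (bin 00101); offset now 5 = byte 0 bit 5; 35 bits remain
Read 2: bits[5:8] width=3 -> value=5 (bin 101); offset now 8 = byte 1 bit 0; 32 bits remain
Read 3: bits[8:18] width=10 -> value=507 (bin 0111111011); offset now 18 = byte 2 bit 2; 22 bits remain
Read 4: bits[18:27] width=9 -> value=243 (bin 011110011); offset now 27 = byte 3 bit 3; 13 bits remain
Read 5: bits[27:34] width=7 -> value=19 (bin 0010011); offset now 34 = byte 4 bit 2; 6 bits remain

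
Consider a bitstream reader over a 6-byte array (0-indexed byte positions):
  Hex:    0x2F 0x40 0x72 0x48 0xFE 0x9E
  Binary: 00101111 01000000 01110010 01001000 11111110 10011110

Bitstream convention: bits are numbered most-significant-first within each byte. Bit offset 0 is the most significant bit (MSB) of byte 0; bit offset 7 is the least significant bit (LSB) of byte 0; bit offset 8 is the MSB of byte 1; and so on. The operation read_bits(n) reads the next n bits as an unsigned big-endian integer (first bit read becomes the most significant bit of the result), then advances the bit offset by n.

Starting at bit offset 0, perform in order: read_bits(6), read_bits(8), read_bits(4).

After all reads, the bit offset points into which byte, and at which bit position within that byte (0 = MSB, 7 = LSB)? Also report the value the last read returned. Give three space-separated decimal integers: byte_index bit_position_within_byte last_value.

Answer: 2 2 1

Derivation:
Read 1: bits[0:6] width=6 -> value=11 (bin 001011); offset now 6 = byte 0 bit 6; 42 bits remain
Read 2: bits[6:14] width=8 -> value=208 (bin 11010000); offset now 14 = byte 1 bit 6; 34 bits remain
Read 3: bits[14:18] width=4 -> value=1 (bin 0001); offset now 18 = byte 2 bit 2; 30 bits remain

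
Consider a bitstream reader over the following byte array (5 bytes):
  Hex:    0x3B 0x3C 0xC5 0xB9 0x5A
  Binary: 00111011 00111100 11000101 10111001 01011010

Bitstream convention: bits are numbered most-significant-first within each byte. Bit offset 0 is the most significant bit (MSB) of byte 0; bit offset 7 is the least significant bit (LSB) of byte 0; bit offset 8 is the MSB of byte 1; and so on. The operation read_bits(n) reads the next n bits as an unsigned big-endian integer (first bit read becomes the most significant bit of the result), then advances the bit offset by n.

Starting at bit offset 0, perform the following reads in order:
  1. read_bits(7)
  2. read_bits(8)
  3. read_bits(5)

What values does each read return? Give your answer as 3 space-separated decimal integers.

Read 1: bits[0:7] width=7 -> value=29 (bin 0011101); offset now 7 = byte 0 bit 7; 33 bits remain
Read 2: bits[7:15] width=8 -> value=158 (bin 10011110); offset now 15 = byte 1 bit 7; 25 bits remain
Read 3: bits[15:20] width=5 -> value=12 (bin 01100); offset now 20 = byte 2 bit 4; 20 bits remain

Answer: 29 158 12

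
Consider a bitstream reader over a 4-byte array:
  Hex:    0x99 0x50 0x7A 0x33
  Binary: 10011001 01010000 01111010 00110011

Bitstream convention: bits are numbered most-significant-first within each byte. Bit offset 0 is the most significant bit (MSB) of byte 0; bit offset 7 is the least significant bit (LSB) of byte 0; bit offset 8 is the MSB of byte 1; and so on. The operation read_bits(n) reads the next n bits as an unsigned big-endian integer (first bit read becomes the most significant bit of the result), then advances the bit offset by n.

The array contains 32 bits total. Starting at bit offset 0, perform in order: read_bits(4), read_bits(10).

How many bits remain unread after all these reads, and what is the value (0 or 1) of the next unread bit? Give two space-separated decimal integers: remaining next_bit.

Read 1: bits[0:4] width=4 -> value=9 (bin 1001); offset now 4 = byte 0 bit 4; 28 bits remain
Read 2: bits[4:14] width=10 -> value=596 (bin 1001010100); offset now 14 = byte 1 bit 6; 18 bits remain

Answer: 18 0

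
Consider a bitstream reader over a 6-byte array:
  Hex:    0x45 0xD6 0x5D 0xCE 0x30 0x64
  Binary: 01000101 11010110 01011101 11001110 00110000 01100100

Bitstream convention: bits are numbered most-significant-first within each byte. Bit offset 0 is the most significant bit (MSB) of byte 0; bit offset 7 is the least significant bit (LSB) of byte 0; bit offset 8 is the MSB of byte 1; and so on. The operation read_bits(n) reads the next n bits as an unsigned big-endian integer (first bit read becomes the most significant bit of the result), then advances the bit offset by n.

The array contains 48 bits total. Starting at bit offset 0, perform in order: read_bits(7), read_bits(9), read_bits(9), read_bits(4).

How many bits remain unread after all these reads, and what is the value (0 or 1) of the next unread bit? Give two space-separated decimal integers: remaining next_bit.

Answer: 19 1

Derivation:
Read 1: bits[0:7] width=7 -> value=34 (bin 0100010); offset now 7 = byte 0 bit 7; 41 bits remain
Read 2: bits[7:16] width=9 -> value=470 (bin 111010110); offset now 16 = byte 2 bit 0; 32 bits remain
Read 3: bits[16:25] width=9 -> value=187 (bin 010111011); offset now 25 = byte 3 bit 1; 23 bits remain
Read 4: bits[25:29] width=4 -> value=9 (bin 1001); offset now 29 = byte 3 bit 5; 19 bits remain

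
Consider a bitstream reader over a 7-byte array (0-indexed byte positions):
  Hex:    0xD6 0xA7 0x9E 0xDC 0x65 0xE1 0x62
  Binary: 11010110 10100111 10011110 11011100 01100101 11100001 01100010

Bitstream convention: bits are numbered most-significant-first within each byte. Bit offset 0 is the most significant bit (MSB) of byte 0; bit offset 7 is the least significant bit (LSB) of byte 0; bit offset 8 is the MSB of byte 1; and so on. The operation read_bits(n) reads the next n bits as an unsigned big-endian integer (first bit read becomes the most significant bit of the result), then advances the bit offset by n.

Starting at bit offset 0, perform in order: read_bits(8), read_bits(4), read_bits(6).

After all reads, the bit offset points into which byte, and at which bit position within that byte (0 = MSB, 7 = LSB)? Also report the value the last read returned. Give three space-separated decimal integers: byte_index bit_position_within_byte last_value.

Read 1: bits[0:8] width=8 -> value=214 (bin 11010110); offset now 8 = byte 1 bit 0; 48 bits remain
Read 2: bits[8:12] width=4 -> value=10 (bin 1010); offset now 12 = byte 1 bit 4; 44 bits remain
Read 3: bits[12:18] width=6 -> value=30 (bin 011110); offset now 18 = byte 2 bit 2; 38 bits remain

Answer: 2 2 30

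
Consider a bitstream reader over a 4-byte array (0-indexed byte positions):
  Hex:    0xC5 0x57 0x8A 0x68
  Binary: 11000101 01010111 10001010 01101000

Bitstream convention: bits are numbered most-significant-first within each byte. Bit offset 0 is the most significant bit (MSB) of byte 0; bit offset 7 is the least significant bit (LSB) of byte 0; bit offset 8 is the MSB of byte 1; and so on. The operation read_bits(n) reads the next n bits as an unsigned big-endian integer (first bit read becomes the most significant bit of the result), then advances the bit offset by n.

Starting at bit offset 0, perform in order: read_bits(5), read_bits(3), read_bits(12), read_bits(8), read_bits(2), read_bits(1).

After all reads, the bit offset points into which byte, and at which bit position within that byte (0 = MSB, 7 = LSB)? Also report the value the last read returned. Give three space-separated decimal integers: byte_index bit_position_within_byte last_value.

Read 1: bits[0:5] width=5 -> value=24 (bin 11000); offset now 5 = byte 0 bit 5; 27 bits remain
Read 2: bits[5:8] width=3 -> value=5 (bin 101); offset now 8 = byte 1 bit 0; 24 bits remain
Read 3: bits[8:20] width=12 -> value=1400 (bin 010101111000); offset now 20 = byte 2 bit 4; 12 bits remain
Read 4: bits[20:28] width=8 -> value=166 (bin 10100110); offset now 28 = byte 3 bit 4; 4 bits remain
Read 5: bits[28:30] width=2 -> value=2 (bin 10); offset now 30 = byte 3 bit 6; 2 bits remain
Read 6: bits[30:31] width=1 -> value=0 (bin 0); offset now 31 = byte 3 bit 7; 1 bits remain

Answer: 3 7 0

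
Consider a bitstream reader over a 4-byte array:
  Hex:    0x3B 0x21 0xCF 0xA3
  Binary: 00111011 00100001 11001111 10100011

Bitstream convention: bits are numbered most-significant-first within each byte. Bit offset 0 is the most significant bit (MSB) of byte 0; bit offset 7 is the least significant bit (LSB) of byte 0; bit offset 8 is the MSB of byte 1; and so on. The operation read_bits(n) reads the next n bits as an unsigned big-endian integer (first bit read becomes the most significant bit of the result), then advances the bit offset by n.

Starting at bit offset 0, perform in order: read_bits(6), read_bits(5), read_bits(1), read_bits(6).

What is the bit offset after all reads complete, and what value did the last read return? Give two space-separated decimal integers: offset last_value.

Answer: 18 7

Derivation:
Read 1: bits[0:6] width=6 -> value=14 (bin 001110); offset now 6 = byte 0 bit 6; 26 bits remain
Read 2: bits[6:11] width=5 -> value=25 (bin 11001); offset now 11 = byte 1 bit 3; 21 bits remain
Read 3: bits[11:12] width=1 -> value=0 (bin 0); offset now 12 = byte 1 bit 4; 20 bits remain
Read 4: bits[12:18] width=6 -> value=7 (bin 000111); offset now 18 = byte 2 bit 2; 14 bits remain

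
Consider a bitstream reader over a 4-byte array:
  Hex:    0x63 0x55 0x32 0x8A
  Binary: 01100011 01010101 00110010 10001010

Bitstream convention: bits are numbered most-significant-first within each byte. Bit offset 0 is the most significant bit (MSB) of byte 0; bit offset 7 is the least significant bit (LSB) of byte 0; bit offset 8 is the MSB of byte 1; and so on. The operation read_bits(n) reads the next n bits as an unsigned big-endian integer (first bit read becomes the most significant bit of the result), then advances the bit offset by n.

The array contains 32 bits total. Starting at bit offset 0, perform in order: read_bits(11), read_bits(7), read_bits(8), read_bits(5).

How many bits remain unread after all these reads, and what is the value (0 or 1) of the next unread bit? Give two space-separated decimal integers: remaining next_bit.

Read 1: bits[0:11] width=11 -> value=794 (bin 01100011010); offset now 11 = byte 1 bit 3; 21 bits remain
Read 2: bits[11:18] width=7 -> value=84 (bin 1010100); offset now 18 = byte 2 bit 2; 14 bits remain
Read 3: bits[18:26] width=8 -> value=202 (bin 11001010); offset now 26 = byte 3 bit 2; 6 bits remain
Read 4: bits[26:31] width=5 -> value=5 (bin 00101); offset now 31 = byte 3 bit 7; 1 bits remain

Answer: 1 0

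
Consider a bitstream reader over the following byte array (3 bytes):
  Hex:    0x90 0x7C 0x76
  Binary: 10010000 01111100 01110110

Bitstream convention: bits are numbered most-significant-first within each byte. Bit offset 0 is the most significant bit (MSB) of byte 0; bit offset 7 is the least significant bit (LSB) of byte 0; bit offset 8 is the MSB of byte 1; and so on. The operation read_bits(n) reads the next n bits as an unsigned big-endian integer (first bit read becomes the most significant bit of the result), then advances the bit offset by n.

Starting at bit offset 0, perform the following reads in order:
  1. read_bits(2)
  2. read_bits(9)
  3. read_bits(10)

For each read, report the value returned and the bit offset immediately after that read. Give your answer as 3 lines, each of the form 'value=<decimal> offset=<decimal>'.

Read 1: bits[0:2] width=2 -> value=2 (bin 10); offset now 2 = byte 0 bit 2; 22 bits remain
Read 2: bits[2:11] width=9 -> value=131 (bin 010000011); offset now 11 = byte 1 bit 3; 13 bits remain
Read 3: bits[11:21] width=10 -> value=910 (bin 1110001110); offset now 21 = byte 2 bit 5; 3 bits remain

Answer: value=2 offset=2
value=131 offset=11
value=910 offset=21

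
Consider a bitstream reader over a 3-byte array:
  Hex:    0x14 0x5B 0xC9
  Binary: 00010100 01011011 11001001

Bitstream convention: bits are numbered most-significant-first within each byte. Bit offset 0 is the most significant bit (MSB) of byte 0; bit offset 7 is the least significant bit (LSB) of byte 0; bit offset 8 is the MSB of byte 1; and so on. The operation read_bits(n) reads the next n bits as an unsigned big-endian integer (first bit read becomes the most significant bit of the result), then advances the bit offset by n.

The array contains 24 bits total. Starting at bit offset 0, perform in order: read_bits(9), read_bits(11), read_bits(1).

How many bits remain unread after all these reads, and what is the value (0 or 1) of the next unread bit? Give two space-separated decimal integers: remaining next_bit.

Answer: 3 0

Derivation:
Read 1: bits[0:9] width=9 -> value=40 (bin 000101000); offset now 9 = byte 1 bit 1; 15 bits remain
Read 2: bits[9:20] width=11 -> value=1468 (bin 10110111100); offset now 20 = byte 2 bit 4; 4 bits remain
Read 3: bits[20:21] width=1 -> value=1 (bin 1); offset now 21 = byte 2 bit 5; 3 bits remain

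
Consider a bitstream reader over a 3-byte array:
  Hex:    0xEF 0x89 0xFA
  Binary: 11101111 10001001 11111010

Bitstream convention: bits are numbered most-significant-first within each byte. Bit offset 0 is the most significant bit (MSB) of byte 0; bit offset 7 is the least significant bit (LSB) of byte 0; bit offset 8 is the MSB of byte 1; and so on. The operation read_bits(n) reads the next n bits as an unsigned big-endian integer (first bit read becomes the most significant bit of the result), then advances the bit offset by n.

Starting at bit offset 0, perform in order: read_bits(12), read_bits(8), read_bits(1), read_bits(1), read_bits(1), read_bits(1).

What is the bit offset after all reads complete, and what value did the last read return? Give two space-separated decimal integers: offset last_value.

Read 1: bits[0:12] width=12 -> value=3832 (bin 111011111000); offset now 12 = byte 1 bit 4; 12 bits remain
Read 2: bits[12:20] width=8 -> value=159 (bin 10011111); offset now 20 = byte 2 bit 4; 4 bits remain
Read 3: bits[20:21] width=1 -> value=1 (bin 1); offset now 21 = byte 2 bit 5; 3 bits remain
Read 4: bits[21:22] width=1 -> value=0 (bin 0); offset now 22 = byte 2 bit 6; 2 bits remain
Read 5: bits[22:23] width=1 -> value=1 (bin 1); offset now 23 = byte 2 bit 7; 1 bits remain
Read 6: bits[23:24] width=1 -> value=0 (bin 0); offset now 24 = byte 3 bit 0; 0 bits remain

Answer: 24 0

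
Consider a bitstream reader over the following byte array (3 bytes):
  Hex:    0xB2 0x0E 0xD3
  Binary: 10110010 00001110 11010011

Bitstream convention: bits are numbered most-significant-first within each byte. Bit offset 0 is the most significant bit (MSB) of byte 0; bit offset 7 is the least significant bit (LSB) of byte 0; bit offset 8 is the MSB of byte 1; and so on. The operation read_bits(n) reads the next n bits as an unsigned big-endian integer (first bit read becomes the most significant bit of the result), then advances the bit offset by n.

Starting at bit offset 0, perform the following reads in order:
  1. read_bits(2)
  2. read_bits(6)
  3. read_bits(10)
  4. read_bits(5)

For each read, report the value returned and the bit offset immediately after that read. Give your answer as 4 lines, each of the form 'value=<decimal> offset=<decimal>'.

Answer: value=2 offset=2
value=50 offset=8
value=59 offset=18
value=9 offset=23

Derivation:
Read 1: bits[0:2] width=2 -> value=2 (bin 10); offset now 2 = byte 0 bit 2; 22 bits remain
Read 2: bits[2:8] width=6 -> value=50 (bin 110010); offset now 8 = byte 1 bit 0; 16 bits remain
Read 3: bits[8:18] width=10 -> value=59 (bin 0000111011); offset now 18 = byte 2 bit 2; 6 bits remain
Read 4: bits[18:23] width=5 -> value=9 (bin 01001); offset now 23 = byte 2 bit 7; 1 bits remain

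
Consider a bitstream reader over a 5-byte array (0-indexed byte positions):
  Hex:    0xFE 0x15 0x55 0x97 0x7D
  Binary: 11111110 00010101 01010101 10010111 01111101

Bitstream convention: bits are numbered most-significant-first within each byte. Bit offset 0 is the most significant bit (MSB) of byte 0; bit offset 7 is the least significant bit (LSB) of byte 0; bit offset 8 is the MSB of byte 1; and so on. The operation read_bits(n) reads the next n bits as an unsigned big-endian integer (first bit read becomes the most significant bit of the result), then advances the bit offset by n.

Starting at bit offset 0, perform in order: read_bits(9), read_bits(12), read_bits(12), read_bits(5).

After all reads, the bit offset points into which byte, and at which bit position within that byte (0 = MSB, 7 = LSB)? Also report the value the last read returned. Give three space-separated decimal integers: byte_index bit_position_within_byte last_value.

Read 1: bits[0:9] width=9 -> value=508 (bin 111111100); offset now 9 = byte 1 bit 1; 31 bits remain
Read 2: bits[9:21] width=12 -> value=682 (bin 001010101010); offset now 21 = byte 2 bit 5; 19 bits remain
Read 3: bits[21:33] width=12 -> value=2862 (bin 101100101110); offset now 33 = byte 4 bit 1; 7 bits remain
Read 4: bits[33:38] width=5 -> value=31 (bin 11111); offset now 38 = byte 4 bit 6; 2 bits remain

Answer: 4 6 31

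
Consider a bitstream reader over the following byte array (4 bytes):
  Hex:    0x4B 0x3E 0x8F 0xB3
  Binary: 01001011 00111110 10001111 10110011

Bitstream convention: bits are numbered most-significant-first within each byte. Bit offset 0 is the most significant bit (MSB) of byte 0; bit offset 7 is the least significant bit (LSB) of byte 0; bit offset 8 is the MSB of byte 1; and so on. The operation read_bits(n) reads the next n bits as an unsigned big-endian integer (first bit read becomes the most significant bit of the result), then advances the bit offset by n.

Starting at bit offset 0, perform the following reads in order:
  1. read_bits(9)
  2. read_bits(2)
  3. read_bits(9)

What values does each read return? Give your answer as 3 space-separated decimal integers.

Answer: 150 1 488

Derivation:
Read 1: bits[0:9] width=9 -> value=150 (bin 010010110); offset now 9 = byte 1 bit 1; 23 bits remain
Read 2: bits[9:11] width=2 -> value=1 (bin 01); offset now 11 = byte 1 bit 3; 21 bits remain
Read 3: bits[11:20] width=9 -> value=488 (bin 111101000); offset now 20 = byte 2 bit 4; 12 bits remain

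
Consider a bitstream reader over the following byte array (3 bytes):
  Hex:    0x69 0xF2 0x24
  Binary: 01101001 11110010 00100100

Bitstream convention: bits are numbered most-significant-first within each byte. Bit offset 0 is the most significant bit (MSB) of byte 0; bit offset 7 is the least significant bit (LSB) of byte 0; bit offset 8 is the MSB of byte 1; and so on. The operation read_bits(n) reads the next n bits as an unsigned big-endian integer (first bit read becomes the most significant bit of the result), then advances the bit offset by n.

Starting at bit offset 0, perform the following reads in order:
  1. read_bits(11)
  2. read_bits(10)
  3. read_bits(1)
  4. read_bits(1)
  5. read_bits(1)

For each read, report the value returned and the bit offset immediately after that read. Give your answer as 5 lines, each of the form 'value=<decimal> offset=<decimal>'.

Answer: value=847 offset=11
value=580 offset=21
value=1 offset=22
value=0 offset=23
value=0 offset=24

Derivation:
Read 1: bits[0:11] width=11 -> value=847 (bin 01101001111); offset now 11 = byte 1 bit 3; 13 bits remain
Read 2: bits[11:21] width=10 -> value=580 (bin 1001000100); offset now 21 = byte 2 bit 5; 3 bits remain
Read 3: bits[21:22] width=1 -> value=1 (bin 1); offset now 22 = byte 2 bit 6; 2 bits remain
Read 4: bits[22:23] width=1 -> value=0 (bin 0); offset now 23 = byte 2 bit 7; 1 bits remain
Read 5: bits[23:24] width=1 -> value=0 (bin 0); offset now 24 = byte 3 bit 0; 0 bits remain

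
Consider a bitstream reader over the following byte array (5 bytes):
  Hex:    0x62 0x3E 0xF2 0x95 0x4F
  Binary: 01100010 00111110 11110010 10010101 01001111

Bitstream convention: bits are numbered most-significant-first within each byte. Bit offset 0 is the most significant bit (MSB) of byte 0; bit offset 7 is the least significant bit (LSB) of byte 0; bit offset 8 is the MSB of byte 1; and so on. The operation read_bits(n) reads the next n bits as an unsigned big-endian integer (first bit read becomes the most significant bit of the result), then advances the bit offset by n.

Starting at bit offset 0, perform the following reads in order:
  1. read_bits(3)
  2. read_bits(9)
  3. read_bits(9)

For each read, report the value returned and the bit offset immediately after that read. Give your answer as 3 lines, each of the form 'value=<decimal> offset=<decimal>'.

Answer: value=3 offset=3
value=35 offset=12
value=478 offset=21

Derivation:
Read 1: bits[0:3] width=3 -> value=3 (bin 011); offset now 3 = byte 0 bit 3; 37 bits remain
Read 2: bits[3:12] width=9 -> value=35 (bin 000100011); offset now 12 = byte 1 bit 4; 28 bits remain
Read 3: bits[12:21] width=9 -> value=478 (bin 111011110); offset now 21 = byte 2 bit 5; 19 bits remain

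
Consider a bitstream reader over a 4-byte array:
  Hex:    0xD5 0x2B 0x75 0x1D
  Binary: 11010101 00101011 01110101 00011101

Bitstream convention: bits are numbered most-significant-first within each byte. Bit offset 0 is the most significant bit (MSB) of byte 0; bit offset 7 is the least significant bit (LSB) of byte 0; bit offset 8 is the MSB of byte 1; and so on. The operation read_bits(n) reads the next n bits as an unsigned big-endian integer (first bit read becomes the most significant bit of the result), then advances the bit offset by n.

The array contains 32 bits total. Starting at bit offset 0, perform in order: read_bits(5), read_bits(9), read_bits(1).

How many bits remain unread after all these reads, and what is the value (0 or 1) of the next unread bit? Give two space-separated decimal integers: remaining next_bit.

Read 1: bits[0:5] width=5 -> value=26 (bin 11010); offset now 5 = byte 0 bit 5; 27 bits remain
Read 2: bits[5:14] width=9 -> value=330 (bin 101001010); offset now 14 = byte 1 bit 6; 18 bits remain
Read 3: bits[14:15] width=1 -> value=1 (bin 1); offset now 15 = byte 1 bit 7; 17 bits remain

Answer: 17 1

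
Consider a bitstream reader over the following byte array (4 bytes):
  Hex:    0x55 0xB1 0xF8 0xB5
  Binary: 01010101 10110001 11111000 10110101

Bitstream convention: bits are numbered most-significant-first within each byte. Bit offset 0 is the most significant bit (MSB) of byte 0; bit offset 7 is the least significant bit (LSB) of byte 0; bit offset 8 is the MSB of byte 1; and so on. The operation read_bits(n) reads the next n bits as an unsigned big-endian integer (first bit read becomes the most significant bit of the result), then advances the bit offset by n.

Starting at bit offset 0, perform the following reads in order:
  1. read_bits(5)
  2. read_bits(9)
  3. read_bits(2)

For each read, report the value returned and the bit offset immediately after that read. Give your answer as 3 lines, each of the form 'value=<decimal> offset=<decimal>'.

Read 1: bits[0:5] width=5 -> value=10 (bin 01010); offset now 5 = byte 0 bit 5; 27 bits remain
Read 2: bits[5:14] width=9 -> value=364 (bin 101101100); offset now 14 = byte 1 bit 6; 18 bits remain
Read 3: bits[14:16] width=2 -> value=1 (bin 01); offset now 16 = byte 2 bit 0; 16 bits remain

Answer: value=10 offset=5
value=364 offset=14
value=1 offset=16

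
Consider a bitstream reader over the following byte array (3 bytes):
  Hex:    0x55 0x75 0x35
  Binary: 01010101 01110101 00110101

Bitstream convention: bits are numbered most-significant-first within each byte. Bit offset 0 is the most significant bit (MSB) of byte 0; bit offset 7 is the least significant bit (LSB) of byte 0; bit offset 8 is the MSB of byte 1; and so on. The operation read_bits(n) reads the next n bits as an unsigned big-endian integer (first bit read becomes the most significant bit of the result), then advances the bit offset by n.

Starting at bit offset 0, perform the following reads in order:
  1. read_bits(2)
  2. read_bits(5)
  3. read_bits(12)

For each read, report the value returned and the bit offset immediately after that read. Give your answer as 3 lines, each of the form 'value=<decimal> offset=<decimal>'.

Read 1: bits[0:2] width=2 -> value=1 (bin 01); offset now 2 = byte 0 bit 2; 22 bits remain
Read 2: bits[2:7] width=5 -> value=10 (bin 01010); offset now 7 = byte 0 bit 7; 17 bits remain
Read 3: bits[7:19] width=12 -> value=2985 (bin 101110101001); offset now 19 = byte 2 bit 3; 5 bits remain

Answer: value=1 offset=2
value=10 offset=7
value=2985 offset=19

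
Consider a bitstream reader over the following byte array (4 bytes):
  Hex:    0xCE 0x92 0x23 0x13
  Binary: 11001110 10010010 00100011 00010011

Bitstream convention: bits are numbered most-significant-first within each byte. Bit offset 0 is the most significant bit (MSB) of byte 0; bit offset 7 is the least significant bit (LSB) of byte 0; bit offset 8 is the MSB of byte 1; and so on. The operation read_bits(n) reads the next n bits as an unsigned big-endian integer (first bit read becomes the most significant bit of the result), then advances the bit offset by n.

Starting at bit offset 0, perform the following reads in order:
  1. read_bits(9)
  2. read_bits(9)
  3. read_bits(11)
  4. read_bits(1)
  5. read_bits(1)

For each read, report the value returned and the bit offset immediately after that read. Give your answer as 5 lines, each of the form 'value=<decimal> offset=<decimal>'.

Answer: value=413 offset=9
value=72 offset=18
value=1122 offset=29
value=0 offset=30
value=1 offset=31

Derivation:
Read 1: bits[0:9] width=9 -> value=413 (bin 110011101); offset now 9 = byte 1 bit 1; 23 bits remain
Read 2: bits[9:18] width=9 -> value=72 (bin 001001000); offset now 18 = byte 2 bit 2; 14 bits remain
Read 3: bits[18:29] width=11 -> value=1122 (bin 10001100010); offset now 29 = byte 3 bit 5; 3 bits remain
Read 4: bits[29:30] width=1 -> value=0 (bin 0); offset now 30 = byte 3 bit 6; 2 bits remain
Read 5: bits[30:31] width=1 -> value=1 (bin 1); offset now 31 = byte 3 bit 7; 1 bits remain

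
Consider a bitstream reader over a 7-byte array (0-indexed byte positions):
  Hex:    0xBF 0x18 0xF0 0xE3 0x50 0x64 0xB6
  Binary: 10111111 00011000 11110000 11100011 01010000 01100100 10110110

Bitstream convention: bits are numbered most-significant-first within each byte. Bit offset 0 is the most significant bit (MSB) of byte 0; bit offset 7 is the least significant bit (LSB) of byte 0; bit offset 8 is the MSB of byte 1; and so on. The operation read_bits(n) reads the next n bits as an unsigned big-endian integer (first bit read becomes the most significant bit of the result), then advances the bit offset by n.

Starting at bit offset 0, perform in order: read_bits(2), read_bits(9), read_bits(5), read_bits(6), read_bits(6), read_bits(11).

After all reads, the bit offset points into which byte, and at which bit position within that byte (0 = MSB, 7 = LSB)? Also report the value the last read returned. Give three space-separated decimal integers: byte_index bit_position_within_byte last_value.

Answer: 4 7 424

Derivation:
Read 1: bits[0:2] width=2 -> value=2 (bin 10); offset now 2 = byte 0 bit 2; 54 bits remain
Read 2: bits[2:11] width=9 -> value=504 (bin 111111000); offset now 11 = byte 1 bit 3; 45 bits remain
Read 3: bits[11:16] width=5 -> value=24 (bin 11000); offset now 16 = byte 2 bit 0; 40 bits remain
Read 4: bits[16:22] width=6 -> value=60 (bin 111100); offset now 22 = byte 2 bit 6; 34 bits remain
Read 5: bits[22:28] width=6 -> value=14 (bin 001110); offset now 28 = byte 3 bit 4; 28 bits remain
Read 6: bits[28:39] width=11 -> value=424 (bin 00110101000); offset now 39 = byte 4 bit 7; 17 bits remain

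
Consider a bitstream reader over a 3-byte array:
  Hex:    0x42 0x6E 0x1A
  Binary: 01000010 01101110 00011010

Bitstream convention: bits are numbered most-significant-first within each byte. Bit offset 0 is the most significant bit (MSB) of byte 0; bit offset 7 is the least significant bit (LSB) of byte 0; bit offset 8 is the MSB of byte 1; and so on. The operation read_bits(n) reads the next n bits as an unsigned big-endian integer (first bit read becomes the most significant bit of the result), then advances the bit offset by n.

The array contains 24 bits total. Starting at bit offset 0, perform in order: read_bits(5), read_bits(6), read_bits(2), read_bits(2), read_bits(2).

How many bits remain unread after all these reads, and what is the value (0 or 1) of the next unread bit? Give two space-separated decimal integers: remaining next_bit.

Answer: 7 0

Derivation:
Read 1: bits[0:5] width=5 -> value=8 (bin 01000); offset now 5 = byte 0 bit 5; 19 bits remain
Read 2: bits[5:11] width=6 -> value=19 (bin 010011); offset now 11 = byte 1 bit 3; 13 bits remain
Read 3: bits[11:13] width=2 -> value=1 (bin 01); offset now 13 = byte 1 bit 5; 11 bits remain
Read 4: bits[13:15] width=2 -> value=3 (bin 11); offset now 15 = byte 1 bit 7; 9 bits remain
Read 5: bits[15:17] width=2 -> value=0 (bin 00); offset now 17 = byte 2 bit 1; 7 bits remain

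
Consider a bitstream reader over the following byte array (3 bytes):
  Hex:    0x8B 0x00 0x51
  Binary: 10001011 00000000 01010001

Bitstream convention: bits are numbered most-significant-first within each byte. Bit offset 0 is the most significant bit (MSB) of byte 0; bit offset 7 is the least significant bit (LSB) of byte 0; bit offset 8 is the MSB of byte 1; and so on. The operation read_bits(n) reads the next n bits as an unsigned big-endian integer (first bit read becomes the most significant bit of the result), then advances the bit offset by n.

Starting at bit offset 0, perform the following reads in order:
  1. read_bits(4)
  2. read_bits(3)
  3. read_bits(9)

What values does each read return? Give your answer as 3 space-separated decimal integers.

Read 1: bits[0:4] width=4 -> value=8 (bin 1000); offset now 4 = byte 0 bit 4; 20 bits remain
Read 2: bits[4:7] width=3 -> value=5 (bin 101); offset now 7 = byte 0 bit 7; 17 bits remain
Read 3: bits[7:16] width=9 -> value=256 (bin 100000000); offset now 16 = byte 2 bit 0; 8 bits remain

Answer: 8 5 256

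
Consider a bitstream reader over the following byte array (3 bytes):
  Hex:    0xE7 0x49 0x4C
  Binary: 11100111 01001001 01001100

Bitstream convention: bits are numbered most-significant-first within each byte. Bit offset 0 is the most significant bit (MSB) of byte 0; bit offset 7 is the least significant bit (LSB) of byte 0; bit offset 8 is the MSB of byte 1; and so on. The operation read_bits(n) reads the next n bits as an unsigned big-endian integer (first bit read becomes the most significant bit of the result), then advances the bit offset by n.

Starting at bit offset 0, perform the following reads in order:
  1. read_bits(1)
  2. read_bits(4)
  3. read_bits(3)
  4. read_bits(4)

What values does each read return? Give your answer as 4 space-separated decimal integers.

Answer: 1 12 7 4

Derivation:
Read 1: bits[0:1] width=1 -> value=1 (bin 1); offset now 1 = byte 0 bit 1; 23 bits remain
Read 2: bits[1:5] width=4 -> value=12 (bin 1100); offset now 5 = byte 0 bit 5; 19 bits remain
Read 3: bits[5:8] width=3 -> value=7 (bin 111); offset now 8 = byte 1 bit 0; 16 bits remain
Read 4: bits[8:12] width=4 -> value=4 (bin 0100); offset now 12 = byte 1 bit 4; 12 bits remain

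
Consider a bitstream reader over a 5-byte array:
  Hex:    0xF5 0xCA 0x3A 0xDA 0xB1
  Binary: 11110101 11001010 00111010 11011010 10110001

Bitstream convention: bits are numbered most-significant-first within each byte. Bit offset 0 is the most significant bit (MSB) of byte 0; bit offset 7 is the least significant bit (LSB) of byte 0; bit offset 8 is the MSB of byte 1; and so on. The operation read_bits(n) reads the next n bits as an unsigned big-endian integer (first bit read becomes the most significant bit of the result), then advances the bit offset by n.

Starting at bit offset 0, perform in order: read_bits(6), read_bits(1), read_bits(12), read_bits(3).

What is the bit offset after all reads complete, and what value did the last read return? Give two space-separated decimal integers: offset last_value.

Answer: 22 6

Derivation:
Read 1: bits[0:6] width=6 -> value=61 (bin 111101); offset now 6 = byte 0 bit 6; 34 bits remain
Read 2: bits[6:7] width=1 -> value=0 (bin 0); offset now 7 = byte 0 bit 7; 33 bits remain
Read 3: bits[7:19] width=12 -> value=3665 (bin 111001010001); offset now 19 = byte 2 bit 3; 21 bits remain
Read 4: bits[19:22] width=3 -> value=6 (bin 110); offset now 22 = byte 2 bit 6; 18 bits remain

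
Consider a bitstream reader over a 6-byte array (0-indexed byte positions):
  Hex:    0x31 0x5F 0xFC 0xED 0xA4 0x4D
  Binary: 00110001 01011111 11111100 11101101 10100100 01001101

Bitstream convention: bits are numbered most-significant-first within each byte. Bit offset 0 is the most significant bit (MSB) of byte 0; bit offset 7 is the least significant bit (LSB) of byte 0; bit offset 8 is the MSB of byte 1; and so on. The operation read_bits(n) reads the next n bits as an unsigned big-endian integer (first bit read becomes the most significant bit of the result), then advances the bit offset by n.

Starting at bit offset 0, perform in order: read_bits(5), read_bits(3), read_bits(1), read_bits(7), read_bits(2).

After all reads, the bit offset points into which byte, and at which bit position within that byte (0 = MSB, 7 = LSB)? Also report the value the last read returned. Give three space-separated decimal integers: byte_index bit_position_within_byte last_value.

Answer: 2 2 3

Derivation:
Read 1: bits[0:5] width=5 -> value=6 (bin 00110); offset now 5 = byte 0 bit 5; 43 bits remain
Read 2: bits[5:8] width=3 -> value=1 (bin 001); offset now 8 = byte 1 bit 0; 40 bits remain
Read 3: bits[8:9] width=1 -> value=0 (bin 0); offset now 9 = byte 1 bit 1; 39 bits remain
Read 4: bits[9:16] width=7 -> value=95 (bin 1011111); offset now 16 = byte 2 bit 0; 32 bits remain
Read 5: bits[16:18] width=2 -> value=3 (bin 11); offset now 18 = byte 2 bit 2; 30 bits remain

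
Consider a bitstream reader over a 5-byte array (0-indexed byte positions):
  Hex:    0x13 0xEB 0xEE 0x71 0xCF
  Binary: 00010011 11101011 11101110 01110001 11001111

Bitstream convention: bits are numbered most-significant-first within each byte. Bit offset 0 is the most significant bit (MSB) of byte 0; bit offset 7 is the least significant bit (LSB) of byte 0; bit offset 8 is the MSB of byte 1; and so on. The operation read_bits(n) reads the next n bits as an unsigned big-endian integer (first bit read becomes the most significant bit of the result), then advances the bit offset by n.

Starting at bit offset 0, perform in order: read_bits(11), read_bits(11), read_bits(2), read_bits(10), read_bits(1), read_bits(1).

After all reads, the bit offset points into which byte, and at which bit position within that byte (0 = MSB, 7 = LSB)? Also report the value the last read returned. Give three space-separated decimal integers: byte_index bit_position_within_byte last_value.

Read 1: bits[0:11] width=11 -> value=159 (bin 00010011111); offset now 11 = byte 1 bit 3; 29 bits remain
Read 2: bits[11:22] width=11 -> value=763 (bin 01011111011); offset now 22 = byte 2 bit 6; 18 bits remain
Read 3: bits[22:24] width=2 -> value=2 (bin 10); offset now 24 = byte 3 bit 0; 16 bits remain
Read 4: bits[24:34] width=10 -> value=455 (bin 0111000111); offset now 34 = byte 4 bit 2; 6 bits remain
Read 5: bits[34:35] width=1 -> value=0 (bin 0); offset now 35 = byte 4 bit 3; 5 bits remain
Read 6: bits[35:36] width=1 -> value=0 (bin 0); offset now 36 = byte 4 bit 4; 4 bits remain

Answer: 4 4 0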